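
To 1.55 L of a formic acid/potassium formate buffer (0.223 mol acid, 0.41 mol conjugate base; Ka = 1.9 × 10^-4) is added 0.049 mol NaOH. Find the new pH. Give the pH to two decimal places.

After neutralization: n(HCOOH) = 0.174 mol, n(HCOO-) = 0.459 mol.
pKa = −log(1.9 × 10^-4) = 3.721
Henderson–Hasselbalch with mole ratio 0.459/0.174: pH = 3.721 + (+0.421)

pH = 4.14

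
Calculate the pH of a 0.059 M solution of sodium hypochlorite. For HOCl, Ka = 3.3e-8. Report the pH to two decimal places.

pH = 10.13

OCl- is the conjugate base of the weak acid HOCl.
Kb = Kw/Ka = 1.0×10^-14 / 3.3 × 10^-8 = 3.03 × 10^-7
From the ICE table, Kb = [OH-]²/(0.059 − [OH-]) = 3.03 × 10^-7.
Neglecting [OH-] in the denominator: [OH-] = √(3.03 × 10^-7 × 0.059) = 1.34 × 10^-4 M
pOH = −log(1.34 × 10^-4) = 3.87; pH = 14.00 − 3.87 = 10.13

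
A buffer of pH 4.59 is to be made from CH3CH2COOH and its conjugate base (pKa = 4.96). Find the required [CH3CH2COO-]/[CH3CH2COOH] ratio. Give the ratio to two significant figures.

pH = pKa + log(r) ⇒ log(r) = 4.59 − 4.96 = -0.37
r = [CH3CH2COO-]/[CH3CH2COOH] = 10^(-0.37) = 0.427

ratio = 0.43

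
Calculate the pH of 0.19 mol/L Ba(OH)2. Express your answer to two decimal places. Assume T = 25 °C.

Ba(OH)2 is a strong base (each formula unit releases 2 OH-); [OH-] = 0.38 M.
pOH = -log(0.38) = 0.42
pH = 14.00 - 0.42 = 13.58

pH = 13.58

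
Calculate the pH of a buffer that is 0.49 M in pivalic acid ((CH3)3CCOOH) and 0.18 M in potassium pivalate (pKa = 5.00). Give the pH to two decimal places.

Using pH = pKa + log([base]/[acid]) with [base]/[acid] = 0.18/0.49:
pH = 5.00 + (-0.435) = 4.57

pH = 4.57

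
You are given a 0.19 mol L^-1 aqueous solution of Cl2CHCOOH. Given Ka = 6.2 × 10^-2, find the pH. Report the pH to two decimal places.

Cl2CHCOOH ⇌ Cl2CHCOO- + H+
Ka = [H+]²/(0.19 − [H+]) = 6.2 × 10^-2
The 5% rule fails; solving [H+]² + Ka·[H+] − Ka·C₀ = 0 exactly:
[H+] = (−Ka + √(Ka² + 4·Ka·C₀))/2 = 8.19 × 10^-2 M
pH = −log[H+] = −log(8.19 × 10^-2) = 1.09

pH = 1.09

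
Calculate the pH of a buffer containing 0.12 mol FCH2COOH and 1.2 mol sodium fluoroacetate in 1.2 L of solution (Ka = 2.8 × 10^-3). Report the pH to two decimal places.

pKa = −log(2.8 × 10^-3) = 2.553
pH = pKa + log([A⁻]/[HA]) = 2.553 + log(1.2/0.12)
pH = 2.553 + (+1.000) = 3.55

pH = 3.55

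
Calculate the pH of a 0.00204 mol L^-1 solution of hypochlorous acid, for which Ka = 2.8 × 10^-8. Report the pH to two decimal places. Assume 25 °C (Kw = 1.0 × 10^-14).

pH = 5.12

HOCl ⇌ OCl- + H+
Ka = [H+]²/(0.00204 − [H+]) = 2.8 × 10^-8
Neglecting [H+] in the denominator: [H+] = √(2.8 × 10^-8 × 0.00204) = 7.56 × 10^-6 M
Check: 0.37% ionized — well under 5%, approximation valid.
pH = −log(7.56 × 10^-6) = 5.12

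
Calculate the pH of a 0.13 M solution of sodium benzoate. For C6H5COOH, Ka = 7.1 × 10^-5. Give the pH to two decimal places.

pH = 8.63

C6H5COO- is the conjugate base of the weak acid C6H5COOH.
Kb = Kw/Ka = 1.0×10^-14 / 7.1 × 10^-5 = 1.41 × 10^-10
Kb = [OH-]²/(0.13 − [OH-]) = 1.41 × 10^-10
Since Kb ≪ C₀, [OH-] ≈ √(Kb·C₀) = 4.28 × 10^-6 M.
pOH = 5.37, so pH = 14.00 − pOH = 8.63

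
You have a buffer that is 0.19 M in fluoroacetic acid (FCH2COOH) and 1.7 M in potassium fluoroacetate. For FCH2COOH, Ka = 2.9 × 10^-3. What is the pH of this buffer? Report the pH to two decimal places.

pKa = −log(2.9 × 10^-3) = 2.538
Henderson–Hasselbalch: pH = pKa + log([FCH2COO-]/[FCH2COOH]) = 2.538 + log(1.7/0.19)
pH = 2.538 + (+0.952) = 3.49

pH = 3.49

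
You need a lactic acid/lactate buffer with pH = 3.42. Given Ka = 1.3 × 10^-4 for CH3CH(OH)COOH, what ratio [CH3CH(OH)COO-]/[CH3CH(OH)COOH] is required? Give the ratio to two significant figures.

pKa = -log(1.3 × 10^-4) = 3.886
pH = pKa + log(r) ⇒ log(r) = 3.42 − 3.886 = -0.466
r = [CH3CH(OH)COO-]/[CH3CH(OH)COOH] = 10^(-0.466) = 0.342

ratio = 0.34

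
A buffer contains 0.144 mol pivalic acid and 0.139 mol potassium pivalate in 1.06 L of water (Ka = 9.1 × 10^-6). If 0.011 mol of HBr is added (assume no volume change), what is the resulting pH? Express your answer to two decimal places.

pH = 4.96

After neutralization: n((CH3)3CCOOH) = 0.155 mol, n((CH3)3CCOO-) = 0.128 mol.
pKa = −log(9.1 × 10^-6) = 5.041
Henderson–Hasselbalch with mole ratio 0.128/0.155: pH = 5.041 + (-0.083)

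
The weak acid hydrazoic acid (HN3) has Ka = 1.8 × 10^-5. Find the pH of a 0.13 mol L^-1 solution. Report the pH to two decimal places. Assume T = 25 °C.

HN3 ⇌ N3- + H+
Ka = [H+]²/(0.13 − [H+]) = 1.8 × 10^-5
Assume [H+] ≪ 0.13: [H+] ≈ √(1.8 × 10^-5 × 0.13) = 1.53 × 10^-3 M
Check: 1.2% ionized — well under 5%, approximation valid.
pH = −log[H+] = −log(1.53 × 10^-3) = 2.82

pH = 2.82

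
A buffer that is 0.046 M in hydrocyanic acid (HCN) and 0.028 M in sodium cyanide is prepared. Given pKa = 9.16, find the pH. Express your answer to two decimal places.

Using pH = pKa + log([base]/[acid]) with [base]/[acid] = 0.028/0.046:
pH = 9.16 + (-0.216) = 8.94

pH = 8.94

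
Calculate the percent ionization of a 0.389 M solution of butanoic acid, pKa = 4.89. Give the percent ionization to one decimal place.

CH3(CH2)2COOH ⇌ CH3(CH2)2COO- + H+; let x = [H+] at equilibrium.
Ka = 10^(−4.89) = 1.29 × 10^-5
x ≈ √(Ka·C₀) = √(1.29 × 10^-5 × 0.389) = 2.24 × 10^-3 M
Fraction ionized = 2.24 × 10^-3 / 0.389 = 0.0058 → 0.6%

0.6%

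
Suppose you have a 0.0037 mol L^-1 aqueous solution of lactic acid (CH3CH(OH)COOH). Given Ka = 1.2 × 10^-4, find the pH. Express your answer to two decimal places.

CH3CH(OH)COOH ⇌ CH3CH(OH)COO- + H+
From the ICE table, Ka = x²/(0.0037 − x) = 1.2 × 10^-4.
Here C₀/Ka ≈ 30.8, so the small-x approximation fails. Use the quadratic:
x = [−0.00012 + √(0.00012² + 1.78e-06)]/2 = 6.09 × 10^-4 M
pH = −log(6.09 × 10^-4) = 3.22

pH = 3.22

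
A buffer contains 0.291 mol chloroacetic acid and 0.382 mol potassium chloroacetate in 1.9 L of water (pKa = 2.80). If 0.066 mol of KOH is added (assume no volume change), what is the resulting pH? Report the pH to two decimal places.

After neutralization: n(ClCH2COOH) = 0.225 mol, n(ClCH2COO-) = 0.448 mol.
pH = pKa + log([A⁻]/[HA]) = 2.80 + log(0.448/0.225) = 2.80 +0.299

pH = 3.10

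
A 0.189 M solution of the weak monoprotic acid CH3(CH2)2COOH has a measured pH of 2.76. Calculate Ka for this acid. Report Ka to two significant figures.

[H+] = 10^(-2.76) = 1.74 × 10^-3 M
At equilibrium [HA] = 0.189 − 1.74 × 10^-3 = 1.87 × 10^-1 M
Ka = [H+][A-]/[HA] = (1.74 × 10^-3)² / 1.87 × 10^-1 = 1.6 × 10^-5

Ka = 1.6 × 10^-5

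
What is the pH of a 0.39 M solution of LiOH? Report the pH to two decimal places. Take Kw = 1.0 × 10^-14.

pH = 13.59

LiOH is a strong base; [OH-] = 0.39 M.
pOH = -log(0.39) = 0.41
pH = 14.00 - 0.41 = 13.59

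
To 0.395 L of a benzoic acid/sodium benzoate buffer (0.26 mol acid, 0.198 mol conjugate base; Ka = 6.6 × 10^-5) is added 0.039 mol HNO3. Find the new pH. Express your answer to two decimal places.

pH = 3.91

Added H+ converts C6H5COO- to C6H5COOH: C6H5COOH → 0.299 mol, C6H5COO- → 0.159 mol.
pKa = −log(6.6 × 10^-5) = 4.180
pH = pKa + log([A⁻]/[HA]) = 4.180 + log(0.159/0.299) = 4.180 -0.274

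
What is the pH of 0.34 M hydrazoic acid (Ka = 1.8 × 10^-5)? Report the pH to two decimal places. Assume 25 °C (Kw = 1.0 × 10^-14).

pH = 2.61

HN3 ⇌ N3- + H+
Ka = [H+]²/(0.34 − [H+]) = 1.8 × 10^-5
Neglecting [H+] in the denominator: [H+] = √(1.8 × 10^-5 × 0.34) = 2.47 × 10^-3 M
pH = −log[H+] = −log(2.47 × 10^-3) = 2.61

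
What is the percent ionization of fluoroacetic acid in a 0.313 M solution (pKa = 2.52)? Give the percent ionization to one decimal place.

9.4%

FCH2COOH ⇌ FCH2COO- + H+; let x = [H+] at equilibrium.
Ka = 10^(−2.52) = 3.02 × 10^-3
Ka = x²/(C₀ − x); solving the quadratic gives x = 2.93 × 10^-2 M.
% ionization = x/C₀ × 100% = 2.93 × 10^-2/0.313 × 100% = 9.4%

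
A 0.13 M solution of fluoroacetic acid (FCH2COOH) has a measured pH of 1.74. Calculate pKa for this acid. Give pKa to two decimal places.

[H+] = 10^(-1.74) = 1.82 × 10^-2 M
At equilibrium [HA] = 0.13 − 1.82 × 10^-2 = 1.12 × 10^-1 M
Ka = [H+][A-]/[HA] = (1.82 × 10^-2)² / 1.12 × 10^-1 = 2.96 × 10^-3
pKa = -log(2.96 × 10^-3) = 2.53

pKa = 2.53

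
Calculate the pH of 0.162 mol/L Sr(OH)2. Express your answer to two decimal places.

pH = 13.51

Sr(OH)2 is a strong base (each formula unit releases 2 OH-); [OH-] = 0.324 M.
pOH = -log(0.324) = 0.49
pH = 14.00 - 0.49 = 13.51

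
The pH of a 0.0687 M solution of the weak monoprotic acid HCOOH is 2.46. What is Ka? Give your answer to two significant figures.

Ka = 1.8 × 10^-4

[H+] = 10^(-2.46) = 3.47 × 10^-3 M
At equilibrium [HA] = 0.0687 − 3.47 × 10^-3 = 6.52 × 10^-2 M
Ka = [H+][A-]/[HA] = (3.47 × 10^-3)² / 6.52 × 10^-2 = 1.8 × 10^-4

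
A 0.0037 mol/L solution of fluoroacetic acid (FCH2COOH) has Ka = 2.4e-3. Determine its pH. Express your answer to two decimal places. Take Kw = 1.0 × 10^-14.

pH = 2.70

FCH2COOH ⇌ FCH2COO- + H+
Ka = [H+]²/(0.0037 − [H+]) = 2.4 × 10^-3
Here C₀/Ka ≈ 1.54, so the small-[H+] approximation fails. Use the quadratic:
[H+] = [−0.0024 + √(0.0024² + 3.55e-05)]/2 = 2.01 × 10^-3 M
pH = −log[H+] = −log(2.01 × 10^-3) = 2.70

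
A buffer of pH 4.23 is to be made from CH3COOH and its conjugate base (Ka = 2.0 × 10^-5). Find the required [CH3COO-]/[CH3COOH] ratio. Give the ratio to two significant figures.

ratio = 0.34

pKa = -log(2.0 × 10^-5) = 4.699
pH = pKa + log(r) ⇒ log(r) = 4.23 − 4.699 = -0.469
r = [CH3COO-]/[CH3COOH] = 10^(-0.469) = 0.34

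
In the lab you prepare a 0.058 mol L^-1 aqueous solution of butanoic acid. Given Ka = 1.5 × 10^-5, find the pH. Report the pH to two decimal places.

pH = 3.03

CH3(CH2)2COOH ⇌ CH3(CH2)2COO- + H+
From the ICE table, Ka = [H+]²/(0.058 − [H+]) = 1.5 × 10^-5.
Since Ka ≪ C₀, [H+] ≈ √(Ka·C₀) = 9.33 × 10^-4 M.
pH = −log(9.33 × 10^-4) = 3.03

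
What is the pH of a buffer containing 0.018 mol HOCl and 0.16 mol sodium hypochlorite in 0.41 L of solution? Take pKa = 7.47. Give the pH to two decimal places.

pH = pKa + log([A⁻]/[HA]) = 7.47 + log(0.16/0.018)
pH = 7.47 + (+0.949) = 8.42

pH = 8.42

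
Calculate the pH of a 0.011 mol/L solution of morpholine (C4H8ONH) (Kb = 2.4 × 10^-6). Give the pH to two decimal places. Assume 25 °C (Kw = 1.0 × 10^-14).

pH = 10.21

C4H8ONH + H2O ⇌ C4H8ONH2+ + OH-
Let x = [OH-] at equilibrium. Kb = x²/(0.011 − x).
Neglecting x in the denominator: x = √(2.4 × 10^-6 × 0.011) = 1.62 × 10^-4 M
(x/C₀ = 1.5% < 5%, so the approximation holds.)
pOH = −log(1.62 × 10^-4) = 3.79; pH = 14.00 − 3.79 = 10.21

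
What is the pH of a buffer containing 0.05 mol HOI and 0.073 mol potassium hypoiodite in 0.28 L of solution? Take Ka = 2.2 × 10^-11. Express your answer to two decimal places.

pKa = −log(2.2 × 10^-11) = 10.658
pH = pKa + log([A⁻]/[HA]) = 10.658 + log(0.073/0.05)
pH = 10.658 + (+0.164) = 10.82

pH = 10.82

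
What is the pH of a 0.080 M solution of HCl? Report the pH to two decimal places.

pH = 1.10

HCl is a strong acid and dissociates completely, so [H+] = 0.080 M.
pH = -log(0.08) = 1.10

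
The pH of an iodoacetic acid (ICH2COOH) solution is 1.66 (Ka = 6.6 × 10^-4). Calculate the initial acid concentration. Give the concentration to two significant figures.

[H+] = 10^(-1.66) = 2.19 × 10^-2 M = x
Ka = x²/(C₀ − x) ⇒ C₀ = x + x²/Ka
C₀ = 2.19 × 10^-2 + (2.19 × 10^-2)²/(6.6 × 10^-4) = 7.49 × 10^-1 M

C₀ = 7.5 × 10^-1 M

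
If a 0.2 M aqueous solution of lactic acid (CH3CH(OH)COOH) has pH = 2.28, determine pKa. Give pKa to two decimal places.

[H+] = 10^(-2.28) = 5.25 × 10^-3 M
At equilibrium [HA] = 0.2 − 5.25 × 10^-3 = 1.95 × 10^-1 M
Ka = [H+][A-]/[HA] = (5.25 × 10^-3)² / 1.95 × 10^-1 = 1.41 × 10^-4
pKa = -log(1.41 × 10^-4) = 3.85

pKa = 3.85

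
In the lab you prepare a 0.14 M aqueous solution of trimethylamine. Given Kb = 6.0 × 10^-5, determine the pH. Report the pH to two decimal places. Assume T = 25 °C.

(CH3)3N + H2O ⇌ (CH3)3NH+ + OH-
Kb = x²/(0.14 − x) = 6.0 × 10^-5
Assume x ≪ 0.14: x ≈ √(6.0 × 10^-5 × 0.14) = 2.90 × 10^-3 M
(x/C₀ = 2.1% < 5%, so the approximation holds.)
pOH = −log(2.90 × 10^-3) = 2.54; pH = 14.00 − 2.54 = 11.46

pH = 11.46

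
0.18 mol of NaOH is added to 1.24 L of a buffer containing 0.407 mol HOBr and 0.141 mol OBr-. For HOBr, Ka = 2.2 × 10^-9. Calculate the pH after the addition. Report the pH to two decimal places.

After neutralization: n(HOBr) = 0.227 mol, n(OBr-) = 0.321 mol.
pKa = −log(2.2 × 10^-9) = 8.658
Henderson–Hasselbalch with mole ratio 0.321/0.227: pH = 8.658 + (+0.150)

pH = 8.81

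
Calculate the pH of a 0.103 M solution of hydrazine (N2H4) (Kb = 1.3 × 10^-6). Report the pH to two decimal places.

N2H4 + H2O ⇌ N2H5+ + OH-
From the ICE table, Kb = x²/(0.103 − x) = 1.3 × 10^-6.
Assume x ≪ 0.103: x ≈ √(1.3 × 10^-6 × 0.103) = 3.66 × 10^-4 M
Check: 0.36% ionized — well under 5%, approximation valid.
pOH = 3.44, so pH = 14.00 − pOH = 10.56

pH = 10.56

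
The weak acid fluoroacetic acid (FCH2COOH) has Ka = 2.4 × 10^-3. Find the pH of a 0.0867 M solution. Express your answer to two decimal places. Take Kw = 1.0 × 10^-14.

pH = 1.88

FCH2COOH ⇌ FCH2COO- + H+
From the ICE table, Ka = [H+]²/(0.0867 − [H+]) = 2.4 × 10^-3.
Here C₀/Ka ≈ 36.1, so the small-[H+] approximation fails. Use the quadratic:
[H+] = [−0.0024 + √(0.0024² + 0.000832)]/2 = 1.33 × 10^-2 M
pH = −log[H+] = −log(1.33 × 10^-2) = 1.88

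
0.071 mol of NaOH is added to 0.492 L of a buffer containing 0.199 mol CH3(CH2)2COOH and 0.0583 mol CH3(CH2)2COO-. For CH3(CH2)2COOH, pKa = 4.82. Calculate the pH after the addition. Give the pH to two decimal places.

pH = 4.82

After neutralization: n(CH3(CH2)2COOH) = 0.128 mol, n(CH3(CH2)2COO-) = 0.129 mol.
pH = pKa + log(n_CH3(CH2)2COO-/n_CH3(CH2)2COOH) = 4.82 + log(0.129/0.128) = 4.82 + (+0.003)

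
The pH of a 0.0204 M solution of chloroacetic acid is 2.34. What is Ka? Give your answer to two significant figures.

[H+] = 10^(-2.34) = 4.57 × 10^-3 M
At equilibrium [HA] = 0.0204 − 4.57 × 10^-3 = 1.58 × 10^-2 M
Ka = [H+][A-]/[HA] = (4.57 × 10^-3)² / 1.58 × 10^-2 = 1.3 × 10^-3

Ka = 1.3 × 10^-3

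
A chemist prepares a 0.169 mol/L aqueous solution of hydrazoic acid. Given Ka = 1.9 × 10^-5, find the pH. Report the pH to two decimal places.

pH = 2.75

HN3 ⇌ N3- + H+
Let x = [H+] at equilibrium. Ka = x²/(0.169 − x).
Assume x ≪ 0.169: x ≈ √(1.9 × 10^-5 × 0.169) = 1.79 × 10^-3 M
pH = −log(1.79 × 10^-3) = 2.75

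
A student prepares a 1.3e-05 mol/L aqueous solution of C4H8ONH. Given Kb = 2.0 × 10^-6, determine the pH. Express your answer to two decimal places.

pH = 8.62

C4H8ONH + H2O ⇌ C4H8ONH2+ + OH-
Let x = [OH-] at equilibrium. Kb = x²/(1.3e-05 − x).
x is not negligible relative to C₀; solve x² + 2e-06·x − 2.6e-11 = 0.
x = (−Kb + √(Kb² + 4·Kb·C₀))/2 = 4.20 × 10^-6 M
pOH = 5.38, so pH = 14.00 − pOH = 8.62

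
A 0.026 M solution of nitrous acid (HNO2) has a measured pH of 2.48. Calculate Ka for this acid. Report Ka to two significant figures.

Ka = 4.8 × 10^-4

[H+] = 10^(-2.48) = 3.31 × 10^-3 M
At equilibrium [HA] = 0.026 − 3.31 × 10^-3 = 2.27 × 10^-2 M
Ka = [H+][A-]/[HA] = (3.31 × 10^-3)² / 2.27 × 10^-2 = 4.8 × 10^-4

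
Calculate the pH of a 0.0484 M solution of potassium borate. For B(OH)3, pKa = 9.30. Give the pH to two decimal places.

pH = 10.99

B(OH)4- is the conjugate base of the weak acid B(OH)3.
Ka = 10^(−9.30) = 5.01 × 10^-10
Kb = Kw/Ka = 1.0×10^-14 / 5.01 × 10^-10 = 2.00 × 10^-5
From the ICE table, Kb = [OH-]²/(0.0484 − [OH-]) = 2.00 × 10^-5.
Neglecting [OH-] in the denominator: [OH-] = √(2.00 × 10^-5 × 0.0484) = 9.84 × 10^-4 M
([OH-]/C₀ = 2% < 5%, so the approximation holds.)
pOH = 3.01, so pH = 14.00 − pOH = 10.99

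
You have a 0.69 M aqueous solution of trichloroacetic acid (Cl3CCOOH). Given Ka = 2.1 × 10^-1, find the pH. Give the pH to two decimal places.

Cl3CCOOH ⇌ Cl3CCOO- + H+
Ka = [H+]²/(0.69 − [H+]) = 2.1 × 10^-1
Here C₀/Ka ≈ 3.29, so the small-[H+] approximation fails. Use the quadratic:
[H+] = (−Ka + √(Ka² + 4·Ka·C₀))/2 = 2.90 × 10^-1 M
pH = −log(2.90 × 10^-1) = 0.54

pH = 0.54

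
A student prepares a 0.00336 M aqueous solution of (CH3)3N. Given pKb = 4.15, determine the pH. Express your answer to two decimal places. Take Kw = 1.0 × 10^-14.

(CH3)3N + H2O ⇌ (CH3)3NH+ + OH-
Kb = 10^(−4.15) = 7.08 × 10^-5
Kb = x²/(0.00336 − x) = 7.08 × 10^-5
Here C₀/Kb ≈ 47.5, so the small-x approximation fails. Use the quadratic:
x = (−Kb + √(Kb² + 4·Kb·C₀))/2 = 4.54 × 10^-4 M
pOH = 3.34, so pH = 14.00 − pOH = 10.66

pH = 10.66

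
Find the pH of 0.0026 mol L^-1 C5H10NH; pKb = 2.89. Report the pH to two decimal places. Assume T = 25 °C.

pH = 11.11

C5H10NH + H2O ⇌ C5H10NH2+ + OH-
Kb = 10^(−2.89) = 1.29 × 10^-3
From the ICE table, Kb = [OH-]²/(0.0026 − [OH-]) = 1.29 × 10^-3.
Here C₀/Kb ≈ 2.02, so the small-[OH-] approximation fails. Use the quadratic:
[OH-] = [−0.00129 + √(0.00129² + 1.34e-05)]/2 = 1.30 × 10^-3 M
pOH = 2.89, so pH = 14.00 − pOH = 11.11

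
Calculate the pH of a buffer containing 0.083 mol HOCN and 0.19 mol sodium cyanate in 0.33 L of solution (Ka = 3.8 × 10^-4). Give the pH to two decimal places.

pKa = −log(3.8 × 10^-4) = 3.420
Using pH = pKa + log([base]/[acid]) with [base]/[acid] = 0.19/0.083:
pH = 3.420 + (+0.360) = 3.78

pH = 3.78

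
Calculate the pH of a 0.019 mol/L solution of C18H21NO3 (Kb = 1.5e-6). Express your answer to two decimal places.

C18H21NO3 + H2O ⇌ C18H22NO3+ + OH-
Kb = [OH-]²/(0.019 − [OH-]) = 1.5 × 10^-6
Assume [OH-] ≪ 0.019: [OH-] ≈ √(1.5 × 10^-6 × 0.019) = 1.69 × 10^-4 M
pOH = 3.77, so pH = 14.00 − pOH = 10.23

pH = 10.23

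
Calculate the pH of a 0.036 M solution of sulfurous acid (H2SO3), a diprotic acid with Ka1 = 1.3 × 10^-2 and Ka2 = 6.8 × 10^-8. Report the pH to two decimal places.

pH = 1.79

Ka1 ≫ Ka2, so treat the first dissociation as the only significant source of H+.
Ka1 = x²/(0.036 − x) = 1.3 × 10^-2
Solving the quadratic: x = (−Ka1 + √(Ka1² + 4·Ka1·C₀))/2 = 1.61 × 10^-2 M
pH = −log(1.61 × 10^-2) = 1.79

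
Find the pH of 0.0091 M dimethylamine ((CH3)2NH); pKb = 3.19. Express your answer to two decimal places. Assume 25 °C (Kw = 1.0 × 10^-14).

pH = 11.33

(CH3)2NH + H2O ⇌ (CH3)2NH2+ + OH-
Kb = 10^(−3.19) = 6.46 × 10^-4
Let x = [OH-] at equilibrium. Kb = x²/(0.0091 − x).
Here C₀/Kb ≈ 14.1, so the small-x approximation fails. Use the quadratic:
x = (−Kb + √(Kb² + 4·Kb·C₀))/2 = 2.12 × 10^-3 M
pOH = −log(2.12 × 10^-3) = 2.67; pH = 14.00 − 2.67 = 11.33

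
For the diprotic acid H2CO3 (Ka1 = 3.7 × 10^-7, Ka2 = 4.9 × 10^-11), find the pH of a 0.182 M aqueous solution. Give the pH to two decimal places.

Ka1 ≫ Ka2, so treat the first dissociation as the only significant source of H+.
Ka1 = x²/(0.182 − x) = 3.7 × 10^-7
x ≈ √(3.7 × 10^-7 × 0.182) = 2.59 × 10^-4 M
pH = −log(2.59 × 10^-4) = 3.59

pH = 3.59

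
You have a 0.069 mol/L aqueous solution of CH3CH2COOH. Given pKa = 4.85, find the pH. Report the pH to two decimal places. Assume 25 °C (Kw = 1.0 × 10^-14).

pH = 3.01

CH3CH2COOH ⇌ CH3CH2COO- + H+
Ka = 10^(−4.85) = 1.41 × 10^-5
Ka = [H+]²/(0.069 − [H+]) = 1.41 × 10^-5
Neglecting [H+] in the denominator: [H+] = √(1.41 × 10^-5 × 0.069) = 9.86 × 10^-4 M
pH = −log[H+] = −log(9.86 × 10^-4) = 3.01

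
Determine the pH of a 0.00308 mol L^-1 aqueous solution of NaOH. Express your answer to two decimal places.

NaOH is a strong base; [OH-] = 0.00308 M.
pOH = -log(0.00308) = 2.51
pH = 14.00 - 2.51 = 11.49

pH = 11.49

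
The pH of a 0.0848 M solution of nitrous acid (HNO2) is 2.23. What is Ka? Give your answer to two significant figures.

[H+] = 10^(-2.23) = 5.89 × 10^-3 M
At equilibrium [HA] = 0.0848 − 5.89 × 10^-3 = 7.89 × 10^-2 M
Ka = [H+][A-]/[HA] = (5.89 × 10^-3)² / 7.89 × 10^-2 = 4.4 × 10^-4

Ka = 4.4 × 10^-4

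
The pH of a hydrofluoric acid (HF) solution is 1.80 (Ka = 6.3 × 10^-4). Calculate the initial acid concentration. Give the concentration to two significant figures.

[H+] = 10^(-1.80) = 1.58 × 10^-2 M = x
Ka = x²/(C₀ − x) ⇒ C₀ = x + x²/Ka
C₀ = 1.58 × 10^-2 + (1.58 × 10^-2)²/(6.3 × 10^-4) = 4.12 × 10^-1 M

C₀ = 4.1 × 10^-1 M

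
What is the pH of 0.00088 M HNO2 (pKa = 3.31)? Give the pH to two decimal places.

HNO2 ⇌ NO2- + H+
Ka = 10^(−3.31) = 4.90 × 10^-4
Ka = x²/(0.00088 − x) = 4.90 × 10^-4
The 5% rule fails; solving x² + Ka·x − Ka·C₀ = 0 exactly:
x = (−Ka + √(Ka² + 4·Ka·C₀))/2 = 4.56 × 10^-4 M
pH = −log[H+] = −log(4.56 × 10^-4) = 3.34

pH = 3.34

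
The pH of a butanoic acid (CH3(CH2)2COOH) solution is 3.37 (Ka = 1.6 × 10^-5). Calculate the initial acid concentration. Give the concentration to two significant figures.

C₀ = 1.2 × 10^-2 M

[H+] = 10^(-3.37) = 4.27 × 10^-4 M = x
Ka = x²/(C₀ − x) ⇒ C₀ = x + x²/Ka
C₀ = 4.27 × 10^-4 + (4.27 × 10^-4)²/(1.6 × 10^-5) = 1.18 × 10^-2 M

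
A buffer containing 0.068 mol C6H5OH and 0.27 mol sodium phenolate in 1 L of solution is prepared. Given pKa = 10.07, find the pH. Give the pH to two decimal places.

Henderson–Hasselbalch: pH = pKa + log([C6H5O-]/[C6H5OH]) = 10.07 + log(0.27/0.068)
pH = 10.07 + (+0.599) = 10.67

pH = 10.67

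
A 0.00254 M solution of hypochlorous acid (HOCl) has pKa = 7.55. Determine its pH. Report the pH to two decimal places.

pH = 5.07

HOCl ⇌ OCl- + H+
Ka = 10^(−7.55) = 2.82 × 10^-8
From the ICE table, Ka = x²/(0.00254 − x) = 2.82 × 10^-8.
Since Ka ≪ C₀, x ≈ √(Ka·C₀) = 8.46 × 10^-6 M.
pH = −log[H+] = −log(8.46 × 10^-6) = 5.07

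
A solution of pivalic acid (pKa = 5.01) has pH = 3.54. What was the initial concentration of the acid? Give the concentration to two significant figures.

C₀ = 8.8 × 10^-3 M

[H+] = 10^(-3.54) = 2.88 × 10^-4 M = x
Ka = 10^(−5.01) = 9.77 × 10^-6
Ka = x²/(C₀ − x) ⇒ C₀ = x + x²/Ka
C₀ = 2.88 × 10^-4 + (2.88 × 10^-4)²/(9.77 × 10^-6) = 8.78 × 10^-3 M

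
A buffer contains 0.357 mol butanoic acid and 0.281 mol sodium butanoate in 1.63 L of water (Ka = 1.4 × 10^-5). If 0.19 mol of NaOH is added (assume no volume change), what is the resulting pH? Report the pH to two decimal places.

OH- converts CH3(CH2)2COOH to CH3(CH2)2COO-: CH3(CH2)2COOH → 0.167 mol, CH3(CH2)2COO- → 0.471 mol.
pKa = −log(1.4 × 10^-5) = 4.854
Henderson–Hasselbalch with mole ratio 0.471/0.167: pH = 4.854 + (+0.450)

pH = 5.30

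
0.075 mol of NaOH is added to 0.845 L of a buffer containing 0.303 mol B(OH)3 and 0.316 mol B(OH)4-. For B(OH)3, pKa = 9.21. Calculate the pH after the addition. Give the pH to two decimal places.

OH- converts B(OH)3 to B(OH)4-: B(OH)3 → 0.228 mol, B(OH)4- → 0.391 mol.
Henderson–Hasselbalch with mole ratio 0.391/0.228: pH = 9.21 + (+0.234)

pH = 9.44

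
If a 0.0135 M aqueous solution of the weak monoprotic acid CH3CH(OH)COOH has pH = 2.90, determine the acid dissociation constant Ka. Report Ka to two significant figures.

Ka = 1.3 × 10^-4

[H+] = 10^(-2.90) = 1.26 × 10^-3 M
At equilibrium [HA] = 0.0135 − 1.26 × 10^-3 = 1.22 × 10^-2 M
Ka = [H+][A-]/[HA] = (1.26 × 10^-3)² / 1.22 × 10^-2 = 1.3 × 10^-4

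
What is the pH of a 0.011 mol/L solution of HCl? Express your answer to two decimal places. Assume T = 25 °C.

pH = 1.96

HCl is a strong acid and dissociates completely, so [H+] = 0.011 M.
pH = -log(0.011) = 1.96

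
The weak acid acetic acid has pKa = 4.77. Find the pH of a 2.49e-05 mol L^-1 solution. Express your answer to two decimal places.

pH = 4.86

CH3COOH ⇌ CH3COO- + H+
Ka = 10^(−4.77) = 1.70 × 10^-5
Ka = [H+]²/(2.49e-05 − [H+]) = 1.70 × 10^-5
Here C₀/Ka ≈ 1.46, so the small-[H+] approximation fails. Use the quadratic:
[H+] = [−1.7e-05 + √(1.7e-05² + 1.69e-09)]/2 = 1.38 × 10^-5 M
pH = −log(1.38 × 10^-5) = 4.86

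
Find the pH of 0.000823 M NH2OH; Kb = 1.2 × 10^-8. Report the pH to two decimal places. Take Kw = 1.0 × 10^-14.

pH = 8.50

NH2OH + H2O ⇌ NH3OH+ + OH-
Kb = [OH-]²/(0.000823 − [OH-]) = 1.2 × 10^-8
Neglecting [OH-] in the denominator: [OH-] = √(1.2 × 10^-8 × 0.000823) = 3.14 × 10^-6 M
Check: 0.38% ionized — well under 5%, approximation valid.
pOH = −log(3.14 × 10^-6) = 5.50; pH = 14.00 − 5.50 = 8.50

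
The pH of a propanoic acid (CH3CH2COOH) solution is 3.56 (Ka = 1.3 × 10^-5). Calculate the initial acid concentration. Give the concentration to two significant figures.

C₀ = 6.1 × 10^-3 M

[H+] = 10^(-3.56) = 2.75 × 10^-4 M = x
Ka = x²/(C₀ − x) ⇒ C₀ = x + x²/Ka
C₀ = 2.75 × 10^-4 + (2.75 × 10^-4)²/(1.3 × 10^-5) = 6.09 × 10^-3 M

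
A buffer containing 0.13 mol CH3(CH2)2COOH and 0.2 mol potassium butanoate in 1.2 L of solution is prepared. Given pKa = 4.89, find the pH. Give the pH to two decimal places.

Using pH = pKa + log([base]/[acid]) with [base]/[acid] = 0.2/0.13:
pH = 4.89 + (+0.187) = 5.08

pH = 5.08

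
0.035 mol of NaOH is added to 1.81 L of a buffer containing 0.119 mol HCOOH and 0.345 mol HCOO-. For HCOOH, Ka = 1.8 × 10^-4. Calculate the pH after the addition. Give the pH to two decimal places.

pH = 4.40

OH- converts HCOOH to HCOO-: HCOOH → 0.084 mol, HCOO- → 0.38 mol.
pKa = −log(1.8 × 10^-4) = 3.745
pH = pKa + log(n_HCOO-/n_HCOOH) = 3.745 + log(0.38/0.084) = 3.745 + (+0.656)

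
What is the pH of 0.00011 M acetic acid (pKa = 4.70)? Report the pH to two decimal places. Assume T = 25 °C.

CH3COOH ⇌ CH3COO- + H+
Ka = 10^(−4.70) = 2.00 × 10^-5
From the ICE table, Ka = [H+]²/(0.00011 − [H+]) = 2.00 × 10^-5.
The 5% rule fails; solving [H+]² + Ka·[H+] − Ka·C₀ = 0 exactly:
[H+] = [−2e-05 + √(2e-05² + 8.8e-09)]/2 = 3.80 × 10^-5 M
pH = −log(3.80 × 10^-5) = 4.42

pH = 4.42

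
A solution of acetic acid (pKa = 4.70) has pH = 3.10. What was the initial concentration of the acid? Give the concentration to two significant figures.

[H+] = 10^(-3.10) = 7.94 × 10^-4 M = x
Ka = 10^(−4.70) = 2.00 × 10^-5
Ka = x²/(C₀ − x) ⇒ C₀ = x + x²/Ka
C₀ = 7.94 × 10^-4 + (7.94 × 10^-4)²/(2.00 × 10^-5) = 3.23 × 10^-2 M

C₀ = 3.2 × 10^-2 M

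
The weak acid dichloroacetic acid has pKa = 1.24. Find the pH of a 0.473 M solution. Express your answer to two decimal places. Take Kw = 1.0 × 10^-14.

pH = 0.86

Cl2CHCOOH ⇌ Cl2CHCOO- + H+
Ka = 10^(−1.24) = 5.75 × 10^-2
From the ICE table, Ka = x²/(0.473 − x) = 5.75 × 10^-2.
x is not negligible relative to C₀; solve x² + 0.0575·x − 0.0272 = 0.
x = [−0.0575 + √(0.0575² + 0.109)]/2 = 1.39 × 10^-1 M
pH = −log(1.39 × 10^-1) = 0.86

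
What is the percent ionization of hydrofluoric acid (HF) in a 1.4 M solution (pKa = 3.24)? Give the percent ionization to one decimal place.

2.0%

HF ⇌ F- + H+; let x = [H+] at equilibrium.
Ka = 10^(−3.24) = 5.75 × 10^-4
x ≈ √(Ka·C₀) = √(5.75 × 10^-4 × 1.4) = 2.84 × 10^-2 M
% ionization = x/C₀ × 100% = 2.84 × 10^-2/1.4 × 100% = 2.0%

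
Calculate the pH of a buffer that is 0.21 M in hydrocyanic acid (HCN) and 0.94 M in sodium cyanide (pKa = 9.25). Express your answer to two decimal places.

pH = pKa + log([A⁻]/[HA]) = 9.25 + log(0.94/0.21)
pH = 9.25 + (+0.651) = 9.90

pH = 9.90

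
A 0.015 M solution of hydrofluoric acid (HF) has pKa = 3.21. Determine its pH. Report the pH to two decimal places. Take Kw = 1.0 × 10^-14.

HF ⇌ F- + H+
Ka = 10^(−3.21) = 6.17 × 10^-4
From the ICE table, Ka = x²/(0.015 − x) = 6.17 × 10^-4.
x is not negligible relative to C₀; solve x² + 0.000617·x − 9.26e-06 = 0.
x = [−0.000617 + √(0.000617² + 3.7e-05)]/2 = 2.75 × 10^-3 M
pH = −log[H+] = −log(2.75 × 10^-3) = 2.56

pH = 2.56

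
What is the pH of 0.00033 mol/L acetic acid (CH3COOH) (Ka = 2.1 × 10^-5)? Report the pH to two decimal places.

pH = 4.13

CH3COOH ⇌ CH3COO- + H+
From the ICE table, Ka = [H+]²/(0.00033 − [H+]) = 2.1 × 10^-5.
[H+] is not negligible relative to C₀; solve [H+]² + 2.1e-05·[H+] − 6.93e-09 = 0.
[H+] = [−2.1e-05 + √(2.1e-05² + 2.77e-08)]/2 = 7.34 × 10^-5 M
pH = −log(7.34 × 10^-5) = 4.13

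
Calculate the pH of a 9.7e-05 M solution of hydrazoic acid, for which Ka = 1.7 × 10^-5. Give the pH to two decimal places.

HN3 ⇌ N3- + H+
Ka = x²/(9.7e-05 − x) = 1.7 × 10^-5
The 5% rule fails; solving x² + Ka·x − Ka·C₀ = 0 exactly:
x = [−1.7e-05 + √(1.7e-05² + 6.6e-09)]/2 = 3.30 × 10^-5 M
pH = −log[H+] = −log(3.30 × 10^-5) = 4.48

pH = 4.48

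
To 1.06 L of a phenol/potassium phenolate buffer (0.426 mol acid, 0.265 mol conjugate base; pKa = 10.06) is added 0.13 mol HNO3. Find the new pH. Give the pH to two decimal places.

Added H+ converts C6H5O- to C6H5OH: C6H5OH → 0.556 mol, C6H5O- → 0.135 mol.
pH = pKa + log(n_C6H5O-/n_C6H5OH) = 10.06 + log(0.135/0.556) = 10.06 + (-0.615)

pH = 9.45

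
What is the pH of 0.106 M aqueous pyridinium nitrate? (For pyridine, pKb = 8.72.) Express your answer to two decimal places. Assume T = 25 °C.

pH = 3.13

C5H5NH+ is the conjugate acid of the weak base C5H5N.
Kb = 10^(−8.72) = 1.91 × 10^-9
Ka = Kw/Kb = 1.0×10^-14 / 1.91 × 10^-9 = 5.24 × 10^-6
Let x = [H+] at equilibrium. Ka = x²/(0.106 − x).
Assume x ≪ 0.106: x ≈ √(5.24 × 10^-6 × 0.106) = 7.45 × 10^-4 M
pH = −log[H+] = −log(7.45 × 10^-4) = 3.13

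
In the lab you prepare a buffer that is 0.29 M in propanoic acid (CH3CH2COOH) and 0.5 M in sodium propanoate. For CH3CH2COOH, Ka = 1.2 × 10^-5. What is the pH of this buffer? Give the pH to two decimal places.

pKa = −log(1.2 × 10^-5) = 4.921
Using pH = pKa + log([base]/[acid]) with [base]/[acid] = 0.5/0.29:
pH = 4.921 + (+0.237) = 5.16

pH = 5.16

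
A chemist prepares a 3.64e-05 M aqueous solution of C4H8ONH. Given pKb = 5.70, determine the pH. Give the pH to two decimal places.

C4H8ONH + H2O ⇌ C4H8ONH2+ + OH-
Kb = 10^(−5.70) = 2.00 × 10^-6
Kb = x²/(3.64e-05 − x) = 2.00 × 10^-6
x is not negligible relative to C₀; solve x² + 2e-06·x − 7.28e-11 = 0.
x = (−Kb + √(Kb² + 4·Kb·C₀))/2 = 7.59 × 10^-6 M
pOH = −log(7.59 × 10^-6) = 5.12; pH = 14.00 − 5.12 = 8.88

pH = 8.88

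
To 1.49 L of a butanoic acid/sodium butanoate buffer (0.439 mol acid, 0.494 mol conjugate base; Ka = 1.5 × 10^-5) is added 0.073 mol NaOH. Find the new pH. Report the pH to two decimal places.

After neutralization: n(CH3(CH2)2COOH) = 0.366 mol, n(CH3(CH2)2COO-) = 0.567 mol.
pKa = −log(1.5 × 10^-5) = 4.824
pH = pKa + log([A⁻]/[HA]) = 4.824 + log(0.567/0.366) = 4.824 +0.190

pH = 5.01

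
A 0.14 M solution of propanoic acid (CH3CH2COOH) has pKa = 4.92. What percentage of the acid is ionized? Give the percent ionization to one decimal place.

CH3CH2COOH ⇌ CH3CH2COO- + H+; let x = [H+] at equilibrium.
Ka = 10^(−4.92) = 1.20 × 10^-5
x ≈ √(Ka·C₀) = √(1.20 × 10^-5 × 0.14) = 1.30 × 10^-3 M
% ionization = x/C₀ × 100% = 1.30 × 10^-3/0.14 × 100% = 0.9%

0.9%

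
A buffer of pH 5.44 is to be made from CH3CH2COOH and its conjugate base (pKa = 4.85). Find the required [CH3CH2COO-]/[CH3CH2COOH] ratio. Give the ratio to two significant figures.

ratio = 3.9

pH = pKa + log(r) ⇒ log(r) = 5.44 − 4.85 = +0.59
r = [CH3CH2COO-]/[CH3CH2COOH] = 10^(+0.59) = 3.89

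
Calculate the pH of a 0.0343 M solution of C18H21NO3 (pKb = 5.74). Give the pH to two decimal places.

C18H21NO3 + H2O ⇌ C18H22NO3+ + OH-
Kb = 10^(−5.74) = 1.82 × 10^-6
From the ICE table, Kb = x²/(0.0343 − x) = 1.82 × 10^-6.
Neglecting x in the denominator: x = √(1.82 × 10^-6 × 0.0343) = 2.50 × 10^-4 M
Check: 0.73% ionized — well under 5%, approximation valid.
pOH = −log(2.50 × 10^-4) = 3.60; pH = 14.00 − 3.60 = 10.40

pH = 10.40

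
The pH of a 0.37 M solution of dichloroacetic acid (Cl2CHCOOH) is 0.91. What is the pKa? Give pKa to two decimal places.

pKa = 1.21

[H+] = 10^(-0.91) = 1.23 × 10^-1 M
At equilibrium [HA] = 0.37 − 1.23 × 10^-1 = 2.47 × 10^-1 M
Ka = [H+][A-]/[HA] = (1.23 × 10^-1)² / 2.47 × 10^-1 = 6.13 × 10^-2
pKa = -log(6.13 × 10^-2) = 1.21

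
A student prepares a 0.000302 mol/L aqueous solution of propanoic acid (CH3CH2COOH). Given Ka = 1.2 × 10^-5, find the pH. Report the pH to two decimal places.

CH3CH2COOH ⇌ CH3CH2COO- + H+
From the ICE table, Ka = [H+]²/(0.000302 − [H+]) = 1.2 × 10^-5.
[H+] is not negligible relative to C₀; solve [H+]² + 1.2e-05·[H+] − 3.62e-09 = 0.
[H+] = (−Ka + √(Ka² + 4·Ka·C₀))/2 = 5.45 × 10^-5 M
pH = −log[H+] = −log(5.45 × 10^-5) = 4.26

pH = 4.26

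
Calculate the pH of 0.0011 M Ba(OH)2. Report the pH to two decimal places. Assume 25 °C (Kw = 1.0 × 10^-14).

Ba(OH)2 is a strong base (each formula unit releases 2 OH-); [OH-] = 0.0022 M.
pOH = -log(0.0022) = 2.66
pH = 14.00 - 2.66 = 11.34

pH = 11.34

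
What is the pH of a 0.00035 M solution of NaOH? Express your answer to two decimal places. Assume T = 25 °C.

NaOH is a strong base; [OH-] = 0.00035 M.
pOH = -log(0.00035) = 3.46
pH = 14.00 - 3.46 = 10.54

pH = 10.54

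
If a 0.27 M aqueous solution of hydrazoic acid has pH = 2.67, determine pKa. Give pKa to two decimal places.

pKa = 4.77

[H+] = 10^(-2.67) = 2.14 × 10^-3 M
At equilibrium [HA] = 0.27 − 2.14 × 10^-3 = 2.68 × 10^-1 M
Ka = [H+][A-]/[HA] = (2.14 × 10^-3)² / 2.68 × 10^-1 = 1.71 × 10^-5
pKa = -log(1.71 × 10^-5) = 4.77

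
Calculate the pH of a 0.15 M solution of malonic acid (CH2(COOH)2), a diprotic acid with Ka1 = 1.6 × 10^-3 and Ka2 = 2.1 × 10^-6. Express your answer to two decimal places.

Since Ka1 ≫ Ka2, the first ionization dominates [H+].
Ka1 = x²/(0.15 − x) = 1.6 × 10^-3
Solving the quadratic: x = (−Ka1 + √(Ka1² + 4·Ka1·C₀))/2 = 1.47 × 10^-2 M
pH = −log(1.47 × 10^-2) = 1.83

pH = 1.83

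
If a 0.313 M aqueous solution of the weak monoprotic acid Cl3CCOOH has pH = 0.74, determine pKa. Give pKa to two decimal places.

pKa = 0.60

[H+] = 10^(-0.74) = 1.82 × 10^-1 M
At equilibrium [HA] = 0.313 − 1.82 × 10^-1 = 1.31 × 10^-1 M
Ka = [H+][A-]/[HA] = (1.82 × 10^-1)² / 1.31 × 10^-1 = 2.53 × 10^-1
pKa = -log(2.53 × 10^-1) = 0.60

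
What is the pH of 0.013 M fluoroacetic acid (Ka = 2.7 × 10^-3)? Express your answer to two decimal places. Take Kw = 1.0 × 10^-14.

pH = 2.33

FCH2COOH ⇌ FCH2COO- + H+
From the ICE table, Ka = x²/(0.013 − x) = 2.7 × 10^-3.
x is not negligible relative to C₀; solve x² + 0.0027·x − 3.51e-05 = 0.
x = (−Ka + √(Ka² + 4·Ka·C₀))/2 = 4.73 × 10^-3 M
pH = −log[H+] = −log(4.73 × 10^-3) = 2.33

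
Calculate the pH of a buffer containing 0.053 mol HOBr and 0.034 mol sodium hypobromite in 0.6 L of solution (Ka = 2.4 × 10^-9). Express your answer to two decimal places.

pKa = −log(2.4 × 10^-9) = 8.620
Henderson–Hasselbalch: pH = pKa + log([OBr-]/[HOBr]) = 8.620 + log(0.034/0.053)
pH = 8.620 + (-0.193) = 8.43

pH = 8.43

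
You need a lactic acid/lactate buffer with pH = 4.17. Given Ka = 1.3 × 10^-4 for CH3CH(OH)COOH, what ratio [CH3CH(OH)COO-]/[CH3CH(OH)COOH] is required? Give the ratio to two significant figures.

pKa = -log(1.3 × 10^-4) = 3.886
pH = pKa + log(r) ⇒ log(r) = 4.17 − 3.886 = +0.284
r = [CH3CH(OH)COO-]/[CH3CH(OH)COOH] = 10^(+0.284) = 1.92

ratio = 1.9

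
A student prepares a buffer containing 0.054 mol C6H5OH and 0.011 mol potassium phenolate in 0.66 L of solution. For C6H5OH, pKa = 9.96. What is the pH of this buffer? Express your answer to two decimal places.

Using pH = pKa + log([base]/[acid]) with [base]/[acid] = 0.011/0.054:
pH = 9.96 + (-0.691) = 9.27

pH = 9.27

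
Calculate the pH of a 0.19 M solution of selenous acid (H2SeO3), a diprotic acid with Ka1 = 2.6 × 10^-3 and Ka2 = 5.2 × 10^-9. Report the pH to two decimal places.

pH = 1.68

Since Ka1 ≫ Ka2, the first ionization dominates [H+].
Ka1 = x²/(0.19 − x) = 2.6 × 10^-3
Solving the quadratic: x = (−Ka1 + √(Ka1² + 4·Ka1·C₀))/2 = 2.10 × 10^-2 M
pH = −log(2.10 × 10^-2) = 1.68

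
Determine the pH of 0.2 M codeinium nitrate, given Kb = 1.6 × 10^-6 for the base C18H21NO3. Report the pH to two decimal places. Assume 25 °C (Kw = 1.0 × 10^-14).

pH = 4.45

C18H22NO3+ is the conjugate acid of the weak base C18H21NO3.
Ka = Kw/Kb = 1.0×10^-14 / 1.6 × 10^-6 = 6.25 × 10^-9
Ka = [H+]²/(0.2 − [H+]) = 6.25 × 10^-9
Since Ka ≪ C₀, [H+] ≈ √(Ka·C₀) = 3.54 × 10^-5 M.
pH = −log[H+] = −log(3.54 × 10^-5) = 4.45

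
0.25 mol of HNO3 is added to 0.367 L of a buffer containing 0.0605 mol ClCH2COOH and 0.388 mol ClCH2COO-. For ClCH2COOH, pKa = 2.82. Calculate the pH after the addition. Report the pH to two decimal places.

pH = 2.47

After neutralization: n(ClCH2COOH) = 0.31 mol, n(ClCH2COO-) = 0.138 mol.
pH = pKa + log([A⁻]/[HA]) = 2.82 + log(0.138/0.31) = 2.82 -0.351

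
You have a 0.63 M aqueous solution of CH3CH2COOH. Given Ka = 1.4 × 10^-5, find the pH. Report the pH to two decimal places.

CH3CH2COOH ⇌ CH3CH2COO- + H+
From the ICE table, Ka = [H+]²/(0.63 − [H+]) = 1.4 × 10^-5.
Since Ka ≪ C₀, [H+] ≈ √(Ka·C₀) = 2.97 × 10^-3 M.
Check: 0.47% ionized — well under 5%, approximation valid.
pH = −log[H+] = −log(2.97 × 10^-3) = 2.53

pH = 2.53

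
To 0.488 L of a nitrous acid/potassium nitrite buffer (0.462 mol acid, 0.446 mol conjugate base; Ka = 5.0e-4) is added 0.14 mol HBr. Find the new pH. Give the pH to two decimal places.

Added H+ converts NO2- to HNO2: HNO2 → 0.602 mol, NO2- → 0.306 mol.
pKa = −log(5.0 × 10^-4) = 3.301
pH = pKa + log([A⁻]/[HA]) = 3.301 + log(0.306/0.602) = 3.301 -0.294

pH = 3.01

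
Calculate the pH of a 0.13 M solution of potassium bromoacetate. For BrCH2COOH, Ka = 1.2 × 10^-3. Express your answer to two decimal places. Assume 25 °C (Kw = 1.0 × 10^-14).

pH = 8.02

BrCH2COO- is the conjugate base of the weak acid BrCH2COOH.
Kb = Kw/Ka = 1.0×10^-14 / 1.2 × 10^-3 = 8.33 × 10^-12
Kb = [OH-]²/(0.13 − [OH-]) = 8.33 × 10^-12
Assume [OH-] ≪ 0.13: [OH-] ≈ √(8.33 × 10^-12 × 0.13) = 1.04 × 10^-6 M
Check: 0.0008% ionized — well under 5%, approximation valid.
pOH = 5.98, so pH = 14.00 − pOH = 8.02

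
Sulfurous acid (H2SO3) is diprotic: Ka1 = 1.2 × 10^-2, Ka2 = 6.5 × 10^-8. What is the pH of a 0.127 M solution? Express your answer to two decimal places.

Since Ka1 ≫ Ka2, the first ionization dominates [H+].
Ka1 = x²/(0.127 − x) = 1.2 × 10^-2
Solving the quadratic: x = (−Ka1 + √(Ka1² + 4·Ka1·C₀))/2 = 3.35 × 10^-2 M
pH = −log(3.35 × 10^-2) = 1.47

pH = 1.47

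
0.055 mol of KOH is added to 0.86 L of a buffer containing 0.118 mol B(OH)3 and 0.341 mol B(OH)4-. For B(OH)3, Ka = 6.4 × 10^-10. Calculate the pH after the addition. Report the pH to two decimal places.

pH = 9.99

OH- converts B(OH)3 to B(OH)4-: B(OH)3 → 0.063 mol, B(OH)4- → 0.396 mol.
pKa = −log(6.4 × 10^-10) = 9.194
pH = pKa + log(n_B(OH)4-/n_B(OH)3) = 9.194 + log(0.396/0.063) = 9.194 + (+0.798)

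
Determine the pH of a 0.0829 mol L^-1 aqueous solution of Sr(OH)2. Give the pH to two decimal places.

Sr(OH)2 is a strong base (each formula unit releases 2 OH-); [OH-] = 0.166 M.
pOH = -log(0.166) = 0.78
pH = 14.00 - 0.78 = 13.22

pH = 13.22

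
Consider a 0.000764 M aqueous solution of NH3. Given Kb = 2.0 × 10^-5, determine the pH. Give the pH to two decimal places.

NH3 + H2O ⇌ NH4+ + OH-
From the ICE table, Kb = [OH-]²/(0.000764 − [OH-]) = 2.0 × 10^-5.
The 5% rule fails; solving [OH-]² + Kb·[OH-] − Kb·C₀ = 0 exactly:
[OH-] = [−2e-05 + √(2e-05² + 6.11e-08)]/2 = 1.14 × 10^-4 M
pOH = −log(1.14 × 10^-4) = 3.94; pH = 14.00 − 3.94 = 10.06

pH = 10.06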